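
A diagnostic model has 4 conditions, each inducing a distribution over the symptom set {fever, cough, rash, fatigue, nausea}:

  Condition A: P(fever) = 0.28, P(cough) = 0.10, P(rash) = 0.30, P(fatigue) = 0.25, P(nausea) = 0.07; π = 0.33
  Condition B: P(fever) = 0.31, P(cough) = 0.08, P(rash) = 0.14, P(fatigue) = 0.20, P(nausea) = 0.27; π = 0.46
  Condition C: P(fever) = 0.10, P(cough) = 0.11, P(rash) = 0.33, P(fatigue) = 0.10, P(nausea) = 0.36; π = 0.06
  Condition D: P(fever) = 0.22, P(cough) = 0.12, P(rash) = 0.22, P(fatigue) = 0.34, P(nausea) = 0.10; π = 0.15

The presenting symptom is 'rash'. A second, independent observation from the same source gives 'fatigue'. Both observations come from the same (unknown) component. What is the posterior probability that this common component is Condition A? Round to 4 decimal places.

The responsibility of component k is P(Z=k) f_k(x) divided by Σ_j P(Z=j) f_j(x).
Since both observations come from the same component, the likelihood for component k is f_k(x₁)·f_k(x₂).
  p_A = [P(rash | comp) = 0.30] × [0.25] = 0.075
  p_B = [P(rash | comp) = 0.14] × [0.2] = 0.028
  p_C = [P(rash | comp) = 0.33] × [0.1] = 0.033
  p_D = [P(rash | comp) = 0.22] × [0.34] = 0.0748
Weight by the priors:
  P(Z=A)·p_A = 0.33 × 0.075 = 0.02475
  P(Z=B)·p_B = 0.46 × 0.028 = 0.01288
  P(Z=C)·p_C = 0.06 × 0.033 = 0.00198
  P(Z=D)·p_D = 0.15 × 0.0748 = 0.01122
Normaliser: 0.02475 + 0.01288 + 0.00198 + 0.01122 = 0.05083
P(Condition A | x₁,x₂) ≈ 0.4869

0.4869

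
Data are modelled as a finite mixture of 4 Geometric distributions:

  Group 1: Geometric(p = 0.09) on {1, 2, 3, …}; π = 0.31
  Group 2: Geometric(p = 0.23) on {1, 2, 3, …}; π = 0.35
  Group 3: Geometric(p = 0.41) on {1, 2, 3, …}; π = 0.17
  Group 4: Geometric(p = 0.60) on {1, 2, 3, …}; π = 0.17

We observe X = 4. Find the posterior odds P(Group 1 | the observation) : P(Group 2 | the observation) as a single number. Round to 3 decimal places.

The posterior odds equal the prior odds times the likelihood ratio: (π_i/π_j)·(f_i(x)/f_j(x)).
Evaluate each component's likelihood at the observed value:
  p_1 = 0.09·(1−0.09)^3 = 0.09·0.753571 = 0.0678214
  p_2 = 0.23·(1−0.23)^3 = 0.23·0.456533 = 0.105003
  p_3 = 0.41·(1−0.41)^3 = 0.41·0.205379 = 0.0842054
  p_4 = 0.60·(1−0.60)^3 = 0.60·0.064 = 0.0384
Odds = (0.31/0.35) × (0.0678214/0.105003) = 0.885714 × 0.645902 ≈ 0.572

0.572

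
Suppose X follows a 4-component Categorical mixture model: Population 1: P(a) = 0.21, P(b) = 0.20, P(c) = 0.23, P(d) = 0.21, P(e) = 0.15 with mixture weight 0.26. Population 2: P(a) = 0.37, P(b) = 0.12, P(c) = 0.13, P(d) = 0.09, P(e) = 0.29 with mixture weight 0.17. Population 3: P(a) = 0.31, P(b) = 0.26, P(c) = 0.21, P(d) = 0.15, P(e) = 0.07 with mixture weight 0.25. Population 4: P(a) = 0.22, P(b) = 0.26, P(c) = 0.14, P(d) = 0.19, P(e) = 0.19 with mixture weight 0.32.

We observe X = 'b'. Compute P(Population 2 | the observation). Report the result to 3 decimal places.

The responsibility of component k is P(Z=k) f_k(x) divided by Σ_j P(Z=j) f_j(x).
Categorical probabilities:
  f_1 = P(b | comp) = 0.20
  f_2 = P(b | comp) = 0.12
  f_3 = P(b | comp) = 0.26
  f_4 = P(b | comp) = 0.26
Weight by the priors:
  P(Z=1)·f_1 = 0.26 × 0.2 = 0.052
  P(Z=2)·f_2 = 0.17 × 0.12 = 0.0204
  P(Z=3)·f_3 = 0.25 × 0.26 = 0.065
  P(Z=4)·f_4 = 0.32 × 0.26 = 0.0832
Evidence: 0.052 + 0.0204 + 0.065 + 0.0832 = 0.2206
So the posterior for Population 2 is 0.0204 / 0.2206 ≈ 0.092.

0.092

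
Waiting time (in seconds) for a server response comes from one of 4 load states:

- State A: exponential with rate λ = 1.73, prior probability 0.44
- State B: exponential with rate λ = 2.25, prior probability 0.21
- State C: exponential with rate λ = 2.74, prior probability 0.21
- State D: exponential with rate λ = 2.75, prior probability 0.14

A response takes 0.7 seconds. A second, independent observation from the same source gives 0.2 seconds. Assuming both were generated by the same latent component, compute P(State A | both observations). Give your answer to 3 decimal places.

The responsibility of component k is w_k f_k(x) divided by Σ_j w_j f_j(x).
Since both observations come from the same component, the likelihood for component k is f_k(x₁)·f_k(x₂).
  p_A = [0.515366] × [1.224] = 0.630806
  p_B = [0.465767] × [1.43466] = 0.668219
  p_C = [0.402507] × [1.58401] = 0.637574
  p_D = [0.401158] × [1.58661] = 0.636483
Multiply by the mixture weights:
  w_A·p_A = 0.44 × 0.630806 = 0.277555
  w_B·p_B = 0.21 × 0.668219 = 0.140326
  w_C·p_C = 0.21 × 0.637574 = 0.133891
  w_D·p_D = 0.14 × 0.636483 = 0.0891076
Marginal: 0.277555 + 0.140326 + 0.133891 + 0.0891076 = 0.640879
P(State A | x) = 0.277555 / 0.640879 ≈ 0.433

0.433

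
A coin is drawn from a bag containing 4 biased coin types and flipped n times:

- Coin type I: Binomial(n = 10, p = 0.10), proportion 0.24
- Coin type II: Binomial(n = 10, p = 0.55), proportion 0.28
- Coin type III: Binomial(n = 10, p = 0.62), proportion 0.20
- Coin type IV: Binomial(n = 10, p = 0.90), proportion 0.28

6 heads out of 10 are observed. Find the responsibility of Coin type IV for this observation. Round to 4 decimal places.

0.0261

P(component k | x) = P(Z=k)·f_k(x) / marginal(x), where marginal(x) = Σ_j P(Z=j)·f_j(x).
Component likelihoods at x = 6 heads out of 10:
  L_I = C(10,6)·0.10^6·0.90^4 = 210·1e-06·0.6561 = 0.000137781
  L_II = C(10,6)·0.55^6·0.45^4 = 210·0.0276806·0.0410062 = 0.238367
  L_III = C(10,6)·0.62^6·0.38^4 = 210·0.0568002·0.0208514 = 0.248716
  L_IV = C(10,6)·0.90^6·0.10^4 = 210·0.531441·0.0001 = 0.0111603
Prior × likelihood for each component:
  P(Z=I)·L_I = 0.24 × 0.000137781 = 3.30674e-05
  P(Z=II)·L_II = 0.28 × 0.238367 = 0.0667427
  P(Z=III)·L_III = 0.20 × 0.248716 = 0.0497432
  P(Z=IV)·L_IV = 0.28 × 0.0111603 = 0.00312487
Normaliser: 3.30674e-05 + 0.0667427 + 0.0497432 + 0.00312487 = 0.119644
P(Coin type IV | data) = 0.00312487 / 0.119644 ≈ 0.0261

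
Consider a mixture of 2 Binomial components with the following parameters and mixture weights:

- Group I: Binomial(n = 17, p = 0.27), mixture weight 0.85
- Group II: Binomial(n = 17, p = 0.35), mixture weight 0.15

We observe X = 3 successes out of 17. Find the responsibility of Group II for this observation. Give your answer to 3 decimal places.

By Bayes' theorem, P(k | x) = π_k f_k(x) / Σ_j π_j f_j(x).
Binomial probabilities:
  p_I = 0.16335
  p_II = 0.0700648
Weight by the priors:
  π_I·p_I = 0.85 × 0.16335 = 0.138848
  π_II·p_II = 0.15 × 0.0700648 = 0.0105097
Evidence: 0.138848 + 0.0105097 = 0.149358
So the posterior for Group II is 0.0105097 / 0.149358 ≈ 0.070.

0.070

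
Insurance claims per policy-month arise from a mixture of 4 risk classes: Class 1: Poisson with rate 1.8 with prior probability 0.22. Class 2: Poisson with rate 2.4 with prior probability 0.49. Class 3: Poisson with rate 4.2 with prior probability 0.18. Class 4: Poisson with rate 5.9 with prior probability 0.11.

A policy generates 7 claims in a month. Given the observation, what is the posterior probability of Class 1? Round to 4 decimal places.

0.0139

By Bayes' theorem, P(k | x) = w_k f_k(x) / Σ_j w_j f_j(x).
Component likelihoods at x = 7 claims:
  f_1 = e^(−1.8)·1.8^7/7! = 0.00200792
  f_2 = e^(−2.4)·2.4^7/7! = 0.00825546
  f_3 = e^(−4.2)·4.2^7/7! = 0.0685927
  f_4 = e^(−5.9)·5.9^7/7! = 0.135268
Weight by the priors:
  w_1·f_1 = 0.22 × 0.00200792 = 0.000441743
  w_2·f_2 = 0.49 × 0.00825546 = 0.00404518
  w_3·f_3 = 0.18 × 0.0685927 = 0.0123467
  w_4·f_4 = 0.11 × 0.135268 = 0.0148795
Marginal: 0.000441743 + 0.00404518 + 0.0123467 + 0.0148795 = 0.0317131
So the posterior for Class 1 is 0.000441743 / 0.0317131 ≈ 0.0139.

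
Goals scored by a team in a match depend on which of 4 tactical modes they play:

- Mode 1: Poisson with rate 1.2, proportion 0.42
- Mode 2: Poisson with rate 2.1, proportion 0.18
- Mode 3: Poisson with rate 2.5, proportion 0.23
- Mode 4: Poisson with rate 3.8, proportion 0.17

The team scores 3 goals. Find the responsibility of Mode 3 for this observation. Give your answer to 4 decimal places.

0.3184

The responsibility of component k is w_k f_k(x) divided by Σ_j w_j f_j(x).
Poisson probabilities:
  f_1 = 0.0867439
  f_2 = 0.189011
  f_3 = 0.213763
  f_4 = 0.204588
Prior × likelihood for each component:
  w_1·f_1 = 0.42 × 0.0867439 = 0.0364325
  w_2·f_2 = 0.18 × 0.189011 = 0.0340221
  w_3·f_3 = 0.23 × 0.213763 = 0.0491655
  w_4·f_4 = 0.17 × 0.204588 = 0.03478
Denominator: 0.0364325 + 0.0340221 + 0.0491655 + 0.03478 = 0.1544
Responsibility of Mode 3: 0.0491655 / 0.1544 ≈ 0.3184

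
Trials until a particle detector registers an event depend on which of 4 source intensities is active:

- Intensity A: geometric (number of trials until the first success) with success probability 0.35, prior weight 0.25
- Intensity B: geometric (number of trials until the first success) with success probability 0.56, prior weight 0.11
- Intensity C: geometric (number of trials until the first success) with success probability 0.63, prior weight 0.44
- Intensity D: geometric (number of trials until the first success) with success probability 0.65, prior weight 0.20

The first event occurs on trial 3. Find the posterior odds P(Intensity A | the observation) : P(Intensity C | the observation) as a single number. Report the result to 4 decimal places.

Only the two components matter; the odds are (w_i f_i(x)) / (w_j f_j(x)).
Component likelihoods at x = 3:
  p_A = 0.35·(1−0.35)^2 = 0.35·0.4225 = 0.147875
  p_B = 0.56·(1−0.56)^2 = 0.56·0.1936 = 0.108416
  p_C = 0.63·(1−0.63)^2 = 0.63·0.1369 = 0.086247
  p_D = 0.65·(1−0.65)^2 = 0.65·0.1225 = 0.079625
Posterior odds = (w_A·p_A) / (w_C·p_C) = (0.25·0.147875) / (0.44·0.086247) = 0.0369688 / 0.0379487 ≈ 0.9742

0.9742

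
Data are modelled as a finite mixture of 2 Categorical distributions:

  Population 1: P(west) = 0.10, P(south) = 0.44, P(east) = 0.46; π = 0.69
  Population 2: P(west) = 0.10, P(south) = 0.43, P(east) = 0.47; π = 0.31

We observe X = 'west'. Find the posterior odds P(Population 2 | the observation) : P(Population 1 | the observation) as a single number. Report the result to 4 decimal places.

0.4493

Since P(k|x) ∝ π_k f_k(x), the posterior odds are π_i f_i(x) / (π_j f_j(x)).
Component likelihoods at x = 'west':
  f_1 = 0.1
  f_2 = 0.1
Posterior odds = (π_2·f_2) / (π_1·f_1) = (0.31·0.1) / (0.69·0.1) = 0.031 / 0.069 ≈ 0.4493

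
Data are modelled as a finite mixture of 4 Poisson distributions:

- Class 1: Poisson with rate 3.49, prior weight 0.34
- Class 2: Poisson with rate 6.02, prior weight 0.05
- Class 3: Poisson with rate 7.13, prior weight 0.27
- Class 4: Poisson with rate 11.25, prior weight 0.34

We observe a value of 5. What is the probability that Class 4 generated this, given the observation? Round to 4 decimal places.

0.0717

By Bayes' theorem, P(k | x) = π_k f_k(x) / Σ_j π_j f_j(x).
Poisson probabilities:
  p_1 = 0.131601
  p_2 = 0.160084
  p_3 = 0.122955
  p_4 = 0.019533
Unnormalised posteriors:
  π_1·p_1 = 0.34 × 0.131601 = 0.0447442
  π_2·p_2 = 0.05 × 0.160084 = 0.00800421
  π_3·p_3 = 0.27 × 0.122955 = 0.0331979
  π_4·p_4 = 0.34 × 0.019533 = 0.00664121
Evidence: 0.0447442 + 0.00800421 + 0.0331979 + 0.00664121 = 0.0925875
So the posterior for Class 4 is 0.00664121 / 0.0925875 ≈ 0.0717.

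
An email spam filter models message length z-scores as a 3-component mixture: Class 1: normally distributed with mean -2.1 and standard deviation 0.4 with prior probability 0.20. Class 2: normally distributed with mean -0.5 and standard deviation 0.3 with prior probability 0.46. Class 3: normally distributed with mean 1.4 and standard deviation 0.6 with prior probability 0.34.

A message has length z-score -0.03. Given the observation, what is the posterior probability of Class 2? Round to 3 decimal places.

Posterior ∝ prior × likelihood, so P(k | x) ∝ w_k f_k(x); normalise over all components.
Normal densities:
  f_1 = (1/(0.4·√(2π)))·exp(−(-0.03−-2.1)²/(2·0.4²)) = 0.997356·exp(-13.39031) = 1.52585e-06
  f_2 = (1/(0.3·√(2π)))·exp(−(-0.03−-0.5)²/(2·0.3²)) = 1.329808·exp(-1.22722) = 0.389774
  f_3 = (1/(0.6·√(2π)))·exp(−(-0.03−1.4)²/(2·0.6²)) = 0.664904·exp(-2.84014) = 0.0388421
Unnormalised posteriors:
  w_1·f_1 = 0.20 × 1.52585e-06 = 3.0517e-07
  w_2·f_2 = 0.46 × 0.389774 = 0.179296
  w_3·f_3 = 0.34 × 0.0388421 = 0.0132063
Evidence: 3.0517e-07 + 0.179296 + 0.0132063 = 0.192503
Responsibility of Class 2: 0.179296 / 0.192503 ≈ 0.931

0.931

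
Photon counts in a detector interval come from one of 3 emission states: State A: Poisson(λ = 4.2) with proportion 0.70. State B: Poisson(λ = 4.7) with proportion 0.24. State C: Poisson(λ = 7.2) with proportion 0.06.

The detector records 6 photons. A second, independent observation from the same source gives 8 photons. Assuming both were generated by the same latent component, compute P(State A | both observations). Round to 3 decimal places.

The responsibility of component k is π_k f_k(x) divided by Σ_j π_j f_j(x).
Since both observations come from the same component, the likelihood for component k is f_k(x₁)·f_k(x₂).
  L_A = [0.114321] × [0.0360111] = 0.00411683
  L_B = [0.136167] × [0.0537129] = 0.0073139
  L_C = [0.144458] × [0.133727] = 0.019318
Multiply by the mixture weights:
  π_A·L_A = 0.70 × 0.00411683 = 0.00288178
  π_B·L_B = 0.24 × 0.0073139 = 0.00175534
  π_C·L_C = 0.06 × 0.019318 = 0.00115908
Denominator: 0.00288178 + 0.00175534 + 0.00115908 = 0.0057962
So the posterior for State A is 0.00288178 / 0.0057962 ≈ 0.497.

0.497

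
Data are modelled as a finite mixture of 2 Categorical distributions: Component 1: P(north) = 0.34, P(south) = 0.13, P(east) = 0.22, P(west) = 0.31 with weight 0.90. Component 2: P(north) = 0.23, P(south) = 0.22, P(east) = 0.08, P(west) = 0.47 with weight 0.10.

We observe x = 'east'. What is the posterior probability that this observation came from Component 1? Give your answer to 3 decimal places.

The responsibility of component k is w_k f_k(x) divided by Σ_j w_j f_j(x).
Categorical probabilities:
  L_1 = P(east | comp) = 0.22
  L_2 = P(east | comp) = 0.08
Prior × likelihood for each component:
  w_1·L_1 = 0.90 × 0.22 = 0.198
  w_2·L_2 = 0.10 × 0.08 = 0.008
Denominator: 0.198 + 0.008 = 0.206
P(Component 1 | the observation) = 0.198 / 0.206 ≈ 0.961

0.961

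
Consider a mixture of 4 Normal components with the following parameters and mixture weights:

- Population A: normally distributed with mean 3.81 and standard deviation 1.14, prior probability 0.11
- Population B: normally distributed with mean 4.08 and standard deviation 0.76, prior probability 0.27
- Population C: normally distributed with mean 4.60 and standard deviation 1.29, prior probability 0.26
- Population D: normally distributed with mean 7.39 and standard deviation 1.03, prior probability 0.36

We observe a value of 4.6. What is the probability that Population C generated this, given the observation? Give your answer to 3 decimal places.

0.355

Posterior ∝ prior × likelihood, so P(k | x) ∝ w_k f_k(x); normalise over all components.
Component likelihoods at x = 4.6:
  L_A = 0.275249
  L_B = 0.415375
  L_C = 0.309258
  L_D = 0.00988114
Unnormalised posteriors:
  w_A·L_A = 0.11 × 0.275249 = 0.0302774
  w_B·L_B = 0.27 × 0.415375 = 0.112151
  w_C·L_C = 0.26 × 0.309258 = 0.080407
  w_D·L_D = 0.36 × 0.00988114 = 0.00355721
Denominator: 0.0302774 + 0.112151 + 0.080407 + 0.00355721 = 0.226393
Responsibility of Population C: 0.080407 / 0.226393 ≈ 0.355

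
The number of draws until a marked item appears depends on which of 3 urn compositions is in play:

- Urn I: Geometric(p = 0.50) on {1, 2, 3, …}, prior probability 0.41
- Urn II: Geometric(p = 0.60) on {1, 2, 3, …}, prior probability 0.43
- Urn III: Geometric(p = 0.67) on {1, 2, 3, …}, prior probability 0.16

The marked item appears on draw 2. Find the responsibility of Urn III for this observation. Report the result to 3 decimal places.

0.147

P(component k | x) = π_k·f_k(x) / marginal(x), where marginal(x) = Σ_j π_j·f_j(x).
Geometric probabilities:
  L_I = 0.25
  L_II = 0.24
  L_III = 0.2211
Prior × likelihood for each component:
  π_I·L_I = 0.41 × 0.25 = 0.1025
  π_II·L_II = 0.43 × 0.24 = 0.1032
  π_III·L_III = 0.16 × 0.2211 = 0.035376
Sum: 0.1025 + 0.1032 + 0.035376 = 0.241076
P(Urn III | 2) ≈ 0.147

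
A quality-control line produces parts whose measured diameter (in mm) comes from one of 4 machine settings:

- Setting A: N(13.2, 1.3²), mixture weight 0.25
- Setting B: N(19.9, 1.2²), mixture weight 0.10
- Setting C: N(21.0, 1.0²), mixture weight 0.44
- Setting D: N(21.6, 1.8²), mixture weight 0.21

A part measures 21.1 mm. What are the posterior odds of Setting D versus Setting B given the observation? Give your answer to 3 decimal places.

The posterior odds equal the prior odds times the likelihood ratio: (π_i/π_j)·(f_i(x)/f_j(x)).
Evaluate each component's likelihood at the observed value:
  p_A = 2.93723e-09
  p_B = 0.201642
  p_C = 0.396953
  p_D = 0.213247
0.0447818 / 0.0201642 ≈ 2.221

2.221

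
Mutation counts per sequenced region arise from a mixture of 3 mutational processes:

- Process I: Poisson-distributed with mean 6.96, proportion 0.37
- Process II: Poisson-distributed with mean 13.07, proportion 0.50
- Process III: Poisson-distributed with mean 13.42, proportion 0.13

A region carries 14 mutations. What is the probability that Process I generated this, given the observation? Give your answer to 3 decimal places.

0.037

Posterior ∝ prior × likelihood, so P(k | x) ∝ w_k f_k(x); normalise over all components.
Component likelihoods at x = 14 mutations:
  p_I = 0.00681446
  p_II = 0.102617
  p_III = 0.104688
Weight by the priors:
  w_I·p_I = 0.37 × 0.00681446 = 0.00252135
  w_II·p_II = 0.50 × 0.102617 = 0.0513087
  w_III·p_III = 0.13 × 0.104688 = 0.0136094
Sum: 0.00252135 + 0.0513087 + 0.0136094 = 0.0674394
So the posterior for Process I is 0.00252135 / 0.0674394 ≈ 0.037.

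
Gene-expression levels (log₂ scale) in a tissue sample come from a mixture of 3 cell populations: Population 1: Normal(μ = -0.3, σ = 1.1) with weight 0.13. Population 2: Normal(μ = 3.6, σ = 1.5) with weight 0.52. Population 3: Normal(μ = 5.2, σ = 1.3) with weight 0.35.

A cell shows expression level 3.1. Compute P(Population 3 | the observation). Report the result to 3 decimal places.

By Bayes' theorem, P(k | x) = π_k f_k(x) / Σ_j π_j f_j(x).
Component likelihoods at x = 3.1:
  L_1 = (1/(1.1·√(2π)))·exp(−(3.1−-0.3)²/(2·1.1²)) = 0.362675·exp(-4.77686) = 0.0030546
  L_2 = (1/(1.5·√(2π)))·exp(−(3.1−3.6)²/(2·1.5²)) = 0.265962·exp(-0.05556) = 0.251589
  L_3 = (1/(1.3·√(2π)))·exp(−(3.1−5.2)²/(2·1.3²)) = 0.306879·exp(-1.30473) = 0.0832392
Weight by the priors:
  π_1·L_1 = 0.13 × 0.0030546 = 0.000397097
  π_2·L_2 = 0.52 × 0.251589 = 0.130826
  π_3·L_3 = 0.35 × 0.0832392 = 0.0291337
Marginal: 0.000397097 + 0.130826 + 0.0291337 = 0.160357
Responsibility of Population 3: 0.0291337 / 0.160357 ≈ 0.182

0.182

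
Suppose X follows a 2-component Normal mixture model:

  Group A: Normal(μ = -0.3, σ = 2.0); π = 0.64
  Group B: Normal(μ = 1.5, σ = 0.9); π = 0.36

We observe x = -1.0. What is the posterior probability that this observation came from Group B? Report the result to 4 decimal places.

Posterior ∝ prior × likelihood, so P(k | x) ∝ P(Z=k) f_k(x); normalise over all components.
Normal densities:
  L_A = (1/(2.0·√(2π)))·exp(−(-1.0−-0.3)²/(2·2.0²)) = 0.199471·exp(-0.06125) = 0.18762
  L_B = (1/(0.9·√(2π)))·exp(−(-1.0−1.5)²/(2·0.9²)) = 0.443269·exp(-3.85802) = 0.00935726
Weight by the priors:
  P(Z=A)·L_A = 0.64 × 0.18762 = 0.120077
  P(Z=B)·L_B = 0.36 × 0.00935726 = 0.00336861
Sum: 0.120077 + 0.00336861 = 0.123446
P(Group B | the observation) ≈ 0.0273

0.0273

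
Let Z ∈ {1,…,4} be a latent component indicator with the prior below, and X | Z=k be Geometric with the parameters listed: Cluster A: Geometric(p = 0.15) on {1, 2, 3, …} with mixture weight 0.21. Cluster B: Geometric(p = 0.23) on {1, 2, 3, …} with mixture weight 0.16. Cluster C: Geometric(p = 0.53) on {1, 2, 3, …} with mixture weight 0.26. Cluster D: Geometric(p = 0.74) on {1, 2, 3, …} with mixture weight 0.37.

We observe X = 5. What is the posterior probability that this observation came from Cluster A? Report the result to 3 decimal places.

Apply Bayes' rule: the posterior for each component is proportional to its prior times its likelihood at x.
Evaluate each component's likelihood at the observed value:
  L_A = 0.15·(1−0.15)^4 = 0.15·0.522006 = 0.0783009
  L_B = 0.23·(1−0.23)^4 = 0.23·0.35153 = 0.080852
  L_C = 0.53·(1−0.53)^4 = 0.53·0.0487968 = 0.0258623
  L_D = 0.74·(1−0.74)^4 = 0.74·0.00456976 = 0.00338162
Unnormalised posteriors:
  π_A·L_A = 0.21 × 0.0783009 = 0.0164432
  π_B·L_B = 0.16 × 0.080852 = 0.0129363
  π_C·L_C = 0.26 × 0.0258623 = 0.0067242
  π_D·L_D = 0.37 × 0.00338162 = 0.0012512
Normaliser: 0.0164432 + 0.0129363 + 0.0067242 + 0.0012512 = 0.0373549
P(Cluster A | x) = 0.0164432 / 0.0373549 ≈ 0.440

0.440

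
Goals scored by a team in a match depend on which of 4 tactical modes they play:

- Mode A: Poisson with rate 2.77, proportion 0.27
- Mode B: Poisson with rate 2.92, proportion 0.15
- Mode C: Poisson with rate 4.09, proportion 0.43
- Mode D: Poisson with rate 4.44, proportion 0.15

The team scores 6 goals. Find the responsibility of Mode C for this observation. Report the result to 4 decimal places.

0.5624

P(component k | x) = w_k·f_k(x) / marginal(x), where marginal(x) = Σ_j w_j·f_j(x).
Evaluate each component's likelihood at the observed value:
  L_A = e^(−2.77)·2.77^6/6! = 0.0393143
  L_B = e^(−2.92)·2.92^6/6! = 0.0464328
  L_C = e^(−4.09)·4.09^6/6! = 0.108829
  L_D = e^(−4.44)·4.44^6/6! = 0.125516
Weight by the priors:
  w_A·L_A = 0.27 × 0.0393143 = 0.0106149
  w_B·L_B = 0.15 × 0.0464328 = 0.00696492
  w_C·L_C = 0.43 × 0.108829 = 0.0467963
  w_D·L_D = 0.15 × 0.125516 = 0.0188273
Denominator: 0.0106149 + 0.00696492 + 0.0467963 + 0.0188273 = 0.0832034
P(Mode C | x) = 0.0467963 / 0.0832034 ≈ 0.5624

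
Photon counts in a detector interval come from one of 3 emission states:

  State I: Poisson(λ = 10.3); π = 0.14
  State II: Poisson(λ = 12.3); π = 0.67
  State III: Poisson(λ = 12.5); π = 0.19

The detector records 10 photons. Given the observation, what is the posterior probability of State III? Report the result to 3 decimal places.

0.178

By Bayes' theorem, P(k | x) = w_k f_k(x) / Σ_j w_j f_j(x).
Component likelihoods at x = 10 photons:
  L_I = 0.124559
  L_II = 0.0994182
  L_III = 0.0956436
Prior × likelihood for each component:
  w_I·L_I = 0.14 × 0.124559 = 0.0174383
  w_II·L_II = 0.67 × 0.0994182 = 0.0666102
  w_III·L_III = 0.19 × 0.0956436 = 0.0181723
Sum: 0.0174383 + 0.0666102 + 0.0181723 = 0.102221
P(State III | the observation) = 0.0181723 / 0.102221 ≈ 0.178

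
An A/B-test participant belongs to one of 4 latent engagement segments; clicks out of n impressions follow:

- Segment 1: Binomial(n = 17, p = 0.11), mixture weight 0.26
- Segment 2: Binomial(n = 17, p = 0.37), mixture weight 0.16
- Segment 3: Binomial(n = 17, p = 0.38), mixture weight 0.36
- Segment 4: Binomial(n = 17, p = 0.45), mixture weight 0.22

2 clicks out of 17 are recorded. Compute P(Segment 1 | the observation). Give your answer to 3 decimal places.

By Bayes' theorem, P(k | x) = w_k f_k(x) / Σ_j w_j f_j(x).
Component likelihoods at x = 2 clicks out of 17:
  f_1 = C(17,2)·0.11^2·0.89^15 = 136·0.0121·0.174121 = 0.286533
  f_2 = C(17,2)·0.37^2·0.63^15 = 136·0.1369·0.000977481 = 0.0181991
  f_3 = C(17,2)·0.38^2·0.62^15 = 136·0.1444·0.00076891 = 0.0151002
  f_4 = C(17,2)·0.45^2·0.55^15 = 136·0.2025·0.000127479 = 0.00351079
Prior × likelihood for each component:
  w_1·f_1 = 0.26 × 0.286533 = 0.0744985
  w_2·f_2 = 0.16 × 0.0181991 = 0.00291186
  w_3·f_3 = 0.36 × 0.0151002 = 0.00543606
  w_4·f_4 = 0.22 × 0.00351079 = 0.000772373
Marginal: 0.0744985 + 0.00291186 + 0.00543606 + 0.000772373 = 0.0836188
P(Segment 1 | the observation) ≈ 0.891

0.891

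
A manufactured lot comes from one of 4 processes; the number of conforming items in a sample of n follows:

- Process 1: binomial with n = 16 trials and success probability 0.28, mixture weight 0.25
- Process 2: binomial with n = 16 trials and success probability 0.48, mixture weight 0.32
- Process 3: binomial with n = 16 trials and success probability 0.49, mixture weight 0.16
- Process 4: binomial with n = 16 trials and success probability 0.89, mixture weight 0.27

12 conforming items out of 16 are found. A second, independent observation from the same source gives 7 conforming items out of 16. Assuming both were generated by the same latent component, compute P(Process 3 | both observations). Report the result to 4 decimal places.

0.3645

Posterior ∝ prior × likelihood, so P(k | x) ∝ w_k f_k(x); normalise over all components.
Since both observations come from the same component, the likelihood for component k is f_k(x₁)·f_k(x₂).
  f_1 = [C(16,12)·0.28^12·0.72^4 = 1820·2.32218e-07·0.268739 = 0.000113579] × [0.0802647] = 9.11638e-06
  f_2 = [C(16,12)·0.48^12·0.52^4 = 1820·0.000149587·0.0731162 = 0.0199058] × [0.1867] = 0.00371642
  f_3 = [C(16,12)·0.49^12·0.51^4 = 1820·0.000191581·0.067652 = 0.0235888] × [0.181105] = 0.00427204
  f_4 = [C(16,12)·0.89^12·0.11^4 = 1820·0.24699·0.00014641 = 0.0658146] × [1.19314e-05] = 7.85258e-07
Multiply by the mixture weights:
  w_1·f_1 = 0.25 × 9.11638e-06 = 2.2791e-06
  w_2·f_2 = 0.32 × 0.00371642 = 0.00118925
  w_3·f_3 = 0.16 × 0.00427204 = 0.000683526
  w_4·f_4 = 0.27 × 7.85258e-07 = 2.1202e-07
Denominator: 2.2791e-06 + 0.00118925 + 0.000683526 + 2.1202e-07 = 0.00187527
Responsibility of Process 3: 0.000683526 / 0.00187527 ≈ 0.3645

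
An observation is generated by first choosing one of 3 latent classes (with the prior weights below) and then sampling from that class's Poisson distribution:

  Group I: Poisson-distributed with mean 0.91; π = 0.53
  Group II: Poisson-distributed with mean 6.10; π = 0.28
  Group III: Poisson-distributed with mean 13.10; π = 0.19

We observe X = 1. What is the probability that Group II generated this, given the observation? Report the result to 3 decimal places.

P(component k | x) = π_k·f_k(x) / marginal(x), where marginal(x) = Σ_j π_j·f_j(x).
Component likelihoods at x = 1:
  p_I = e^(−0.91)·0.91^1/1! = 0.366297
  p_II = e^(−6.10)·6.10^1/1! = 0.0136815
  p_III = e^(−13.10)·13.10^1/1! = 2.67925e-05
Multiply by the mixture weights:
  π_I·p_I = 0.53 × 0.366297 = 0.194137
  π_II·p_II = 0.28 × 0.0136815 = 0.00383082
  π_III·p_III = 0.19 × 2.67925e-05 = 5.09058e-06
Denominator: 0.194137 + 0.00383082 + 5.09058e-06 = 0.197973
So the posterior for Group II is 0.00383082 / 0.197973 ≈ 0.019.

0.019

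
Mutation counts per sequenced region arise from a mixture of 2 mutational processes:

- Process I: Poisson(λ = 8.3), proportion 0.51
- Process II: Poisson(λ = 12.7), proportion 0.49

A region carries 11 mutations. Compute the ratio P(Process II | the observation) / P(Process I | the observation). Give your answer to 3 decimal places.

Posterior odds = (π_i f_i(x)) / (π_j f_j(x)); the normalising sum cancels.
Poisson probabilities:
  f_I = 0.0801787
  f_II = 0.105961
0.0519208 / 0.0408911 ≈ 1.270

1.270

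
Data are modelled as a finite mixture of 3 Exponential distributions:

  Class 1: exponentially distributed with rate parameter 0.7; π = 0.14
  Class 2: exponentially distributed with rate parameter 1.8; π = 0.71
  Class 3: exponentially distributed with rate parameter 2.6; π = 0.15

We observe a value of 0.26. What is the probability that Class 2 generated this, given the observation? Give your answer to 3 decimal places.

Apply Bayes' rule: the posterior for each component is proportional to its prior times its likelihood at x.
Exponential densities:
  f_1 = 0.7·e^(−0.7·0.26) = 0.7·e^(−0.1820) = 0.583521
  f_2 = 1.8·e^(−1.8·0.26) = 1.8·e^(−0.4680) = 1.12726
  f_3 = 2.6·e^(−2.6·0.26) = 2.6·e^(−0.6760) = 1.32248
Prior × likelihood for each component:
  P(Z=1)·f_1 = 0.14 × 0.583521 = 0.0816929
  P(Z=2)·f_2 = 0.71 × 1.12726 = 0.800352
  P(Z=3)·f_3 = 0.15 × 1.32248 = 0.198373
Sum: 0.0816929 + 0.800352 + 0.198373 = 1.08042
P(Class 2 | x) = 0.800352 / 1.08042 ≈ 0.741

0.741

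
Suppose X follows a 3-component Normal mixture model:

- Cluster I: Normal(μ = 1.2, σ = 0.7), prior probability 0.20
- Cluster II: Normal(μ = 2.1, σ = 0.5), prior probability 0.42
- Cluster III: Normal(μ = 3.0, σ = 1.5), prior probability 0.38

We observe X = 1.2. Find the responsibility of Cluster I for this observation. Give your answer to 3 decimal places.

0.497

The responsibility of component k is w_k f_k(x) divided by Σ_j w_j f_j(x).
Normal densities:
  L_I = (1/(0.7·√(2π)))·exp(−(1.2−1.2)²/(2·0.7²)) = 0.569918·exp(-0.00000) = 0.569918
  L_II = (1/(0.5·√(2π)))·exp(−(1.2−2.1)²/(2·0.5²)) = 0.797885·exp(-1.62000) = 0.1579
  L_III = (1/(1.5·√(2π)))·exp(−(1.2−3.0)²/(2·1.5²)) = 0.265962·exp(-0.72000) = 0.129457
Multiply by the mixture weights:
  w_I·L_I = 0.20 × 0.569918 = 0.113984
  w_II·L_II = 0.42 × 0.1579 = 0.0663181
  w_III·L_III = 0.38 × 0.129457 = 0.0491938
Marginal: 0.113984 + 0.0663181 + 0.0491938 = 0.229495
P(Cluster I | 1.2) = 0.113984 / 0.229495 ≈ 0.497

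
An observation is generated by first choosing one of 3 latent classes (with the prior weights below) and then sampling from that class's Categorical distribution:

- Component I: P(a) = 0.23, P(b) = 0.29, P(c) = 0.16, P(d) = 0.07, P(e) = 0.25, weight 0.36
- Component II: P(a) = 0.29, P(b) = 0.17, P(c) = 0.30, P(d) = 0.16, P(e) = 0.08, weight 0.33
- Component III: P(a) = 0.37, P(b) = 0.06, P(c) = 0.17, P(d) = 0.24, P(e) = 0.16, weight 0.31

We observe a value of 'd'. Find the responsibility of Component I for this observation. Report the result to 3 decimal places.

The responsibility of component k is π_k f_k(x) divided by Σ_j π_j f_j(x).
Categorical probabilities:
  L_I = 0.07
  L_II = 0.16
  L_III = 0.24
Weight by the priors:
  π_I·L_I = 0.36 × 0.07 = 0.0252
  π_II·L_II = 0.33 × 0.16 = 0.0528
  π_III·L_III = 0.31 × 0.24 = 0.0744
Evidence: 0.0252 + 0.0528 + 0.0744 = 0.1524
P(Component I | 'd') = 0.0252 / 0.1524 ≈ 0.165

0.165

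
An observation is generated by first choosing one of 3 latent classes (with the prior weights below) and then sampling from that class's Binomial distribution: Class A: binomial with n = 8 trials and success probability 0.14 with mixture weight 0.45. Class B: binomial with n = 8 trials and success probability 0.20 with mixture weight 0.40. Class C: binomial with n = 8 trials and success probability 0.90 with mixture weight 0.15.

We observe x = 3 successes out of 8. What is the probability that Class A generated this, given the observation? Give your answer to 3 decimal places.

Posterior ∝ prior × likelihood, so P(k | x) ∝ π_k f_k(x); normalise over all components.
Evaluate each component's likelihood at the observed value:
  p_A = C(8,3)·0.14^3·0.86^5 = 56·0.002744·0.470427 = 0.0722877
  p_B = C(8,3)·0.20^3·0.80^5 = 56·0.008·0.32768 = 0.146801
  p_C = C(8,3)·0.90^3·0.10^5 = 56·0.729·1e-05 = 0.00040824
Unnormalised posteriors:
  π_A·p_A = 0.45 × 0.0722877 = 0.0325295
  π_B·p_B = 0.40 × 0.146801 = 0.0587203
  π_C·p_C = 0.15 × 0.00040824 = 6.1236e-05
Marginal: 0.0325295 + 0.0587203 + 6.1236e-05 = 0.091311
P(Class A | the observation) = 0.0325295 / 0.091311 ≈ 0.356

0.356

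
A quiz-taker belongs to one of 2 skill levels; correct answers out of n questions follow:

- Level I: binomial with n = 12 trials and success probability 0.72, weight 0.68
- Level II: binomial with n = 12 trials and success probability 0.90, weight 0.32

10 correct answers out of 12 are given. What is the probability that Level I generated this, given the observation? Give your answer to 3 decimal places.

By Bayes' theorem, P(k | x) = P(Z=k) f_k(x) / Σ_j P(Z=j) f_j(x).
Binomial probabilities:
  p_I = C(12,10)·0.72^10·0.28^2 = 66·0.0374391·0.0784 = 0.193725
  p_II = C(12,10)·0.90^10·0.10^2 = 66·0.348678·0.01 = 0.230128
Unnormalised posteriors:
  P(Z=I)·p_I = 0.68 × 0.193725 = 0.131733
  P(Z=II)·p_II = 0.32 × 0.230128 = 0.0736409
Denominator: 0.131733 + 0.0736409 = 0.205374
Responsibility of Level I: 0.131733 / 0.205374 ≈ 0.641

0.641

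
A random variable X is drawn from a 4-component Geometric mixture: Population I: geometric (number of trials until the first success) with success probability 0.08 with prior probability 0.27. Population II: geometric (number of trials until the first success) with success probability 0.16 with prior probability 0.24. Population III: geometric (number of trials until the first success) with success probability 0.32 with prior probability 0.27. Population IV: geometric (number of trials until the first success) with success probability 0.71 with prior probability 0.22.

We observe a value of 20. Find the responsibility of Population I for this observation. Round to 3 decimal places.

Apply Bayes' rule: the posterior for each component is proportional to its prior times its likelihood at x.
Evaluate each component's likelihood at the observed value:
  p_I = 0.08·(1−0.08)^19 = 0.08·0.205101 = 0.0164081
  p_II = 0.16·(1−0.16)^19 = 0.16·0.0364172 = 0.00582675
  p_III = 0.32·(1−0.32)^19 = 0.32·0.000657157 = 0.00021029
  p_IV = 0.71·(1−0.71)^19 = 0.71·6.10326e-11 = 4.33332e-11
Multiply by the mixture weights:
  π_I·p_I = 0.27 × 0.0164081 = 0.00443019
  π_II·p_II = 0.24 × 0.00582675 = 0.00139842
  π_III·p_III = 0.27 × 0.00021029 = 5.67784e-05
  π_IV·p_IV = 0.22 × 4.33332e-11 = 9.53329e-12
Evidence: 0.00443019 + 0.00139842 + 5.67784e-05 + 9.53329e-12 = 0.00588539
Responsibility of Population I: 0.00443019 / 0.00588539 ≈ 0.753

0.753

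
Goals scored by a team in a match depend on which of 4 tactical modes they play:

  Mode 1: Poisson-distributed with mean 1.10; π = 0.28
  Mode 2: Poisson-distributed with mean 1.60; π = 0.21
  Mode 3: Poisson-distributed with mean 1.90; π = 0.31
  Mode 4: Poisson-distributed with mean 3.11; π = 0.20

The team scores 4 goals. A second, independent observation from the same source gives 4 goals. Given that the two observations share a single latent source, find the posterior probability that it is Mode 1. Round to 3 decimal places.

P(component k | x) = π_k·f_k(x) / marginal(x), where marginal(x) = Σ_j π_j·f_j(x).
Since both observations come from the same component, the likelihood for component k is f_k(x₁)·f_k(x₂).
  f_1 = [0.0203065] × [0.0203065] = 0.000412355
  f_2 = [0.0551312] × [0.0551312] = 0.00303945
  f_3 = [0.0812164] × [0.0812164] = 0.0065961
  f_4 = [0.17385] × [0.17385] = 0.0302238
Prior × likelihood for each component:
  π_1·f_1 = 0.28 × 0.000412355 = 0.000115459
  π_2·f_2 = 0.21 × 0.00303945 = 0.000638285
  π_3·f_3 = 0.31 × 0.0065961 = 0.00204479
  π_4·f_4 = 0.20 × 0.0302238 = 0.00604476
Sum: 0.000115459 + 0.000638285 + 0.00204479 + 0.00604476 = 0.00884329
P(Mode 1 | data) ≈ 0.013

0.013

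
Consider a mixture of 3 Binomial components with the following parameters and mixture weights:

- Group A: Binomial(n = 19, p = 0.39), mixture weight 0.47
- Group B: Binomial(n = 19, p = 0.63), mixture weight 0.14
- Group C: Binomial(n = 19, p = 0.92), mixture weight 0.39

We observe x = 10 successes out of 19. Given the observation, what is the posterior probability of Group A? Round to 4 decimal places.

0.7140

P(component k | x) = π_k·f_k(x) / marginal(x), where marginal(x) = Σ_j π_j·f_j(x).
Binomial probabilities:
  f_A = 0.0879393
  f_B = 0.118247
  f_C = 5.38588e-06
Weight by the priors:
  π_A·f_A = 0.47 × 0.0879393 = 0.0413315
  π_B·f_B = 0.14 × 0.118247 = 0.0165546
  π_C·f_C = 0.39 × 5.38588e-06 = 2.10049e-06
Normaliser: 0.0413315 + 0.0165546 + 2.10049e-06 = 0.0578881
P(Group A | x) ≈ 0.7140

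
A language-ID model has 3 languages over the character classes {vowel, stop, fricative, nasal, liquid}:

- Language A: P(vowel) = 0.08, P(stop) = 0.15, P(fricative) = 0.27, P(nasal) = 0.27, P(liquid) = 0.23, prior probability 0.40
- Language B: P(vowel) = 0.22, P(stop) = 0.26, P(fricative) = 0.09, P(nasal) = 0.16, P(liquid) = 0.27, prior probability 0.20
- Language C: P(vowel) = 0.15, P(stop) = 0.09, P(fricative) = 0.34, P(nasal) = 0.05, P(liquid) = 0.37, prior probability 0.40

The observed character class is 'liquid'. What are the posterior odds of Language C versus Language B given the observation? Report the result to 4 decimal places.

Since P(k|x) ∝ w_k f_k(x), the posterior odds are w_i f_i(x) / (w_j f_j(x)).
Evaluate each component's likelihood at the observed value:
  f_A = P(liquid | comp) = 0.23
  f_B = P(liquid | comp) = 0.27
  f_C = P(liquid | comp) = 0.37
Posterior odds = (w_C·f_C) / (w_B·f_B) = (0.40·0.37) / (0.20·0.27) = 0.148 / 0.054 ≈ 2.7407

2.7407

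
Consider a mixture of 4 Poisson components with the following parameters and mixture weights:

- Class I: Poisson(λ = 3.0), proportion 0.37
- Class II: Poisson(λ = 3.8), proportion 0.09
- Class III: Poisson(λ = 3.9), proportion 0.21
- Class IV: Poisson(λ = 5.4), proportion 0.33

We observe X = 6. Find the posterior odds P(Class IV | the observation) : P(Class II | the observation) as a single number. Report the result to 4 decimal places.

6.0962

The posterior odds equal the prior odds times the likelihood ratio: (w_i/w_j)·(f_i(x)/f_j(x)).
Evaluate each component's likelihood at the observed value:
  L_I = 0.0504094
  L_II = 0.0935513
  L_III = 0.0989251
  L_IV = 0.155539
0.0513279 / 0.00841962 ≈ 6.0962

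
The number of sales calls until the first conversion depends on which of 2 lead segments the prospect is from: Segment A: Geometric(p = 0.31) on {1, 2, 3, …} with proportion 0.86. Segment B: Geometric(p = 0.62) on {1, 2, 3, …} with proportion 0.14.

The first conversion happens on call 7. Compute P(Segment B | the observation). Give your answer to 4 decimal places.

P(component k | x) = w_k·f_k(x) / marginal(x), where marginal(x) = Σ_j w_j·f_j(x).
Evaluate each component's likelihood at the observed value:
  L_A = 0.0334546
  L_B = 0.00186678
Multiply by the mixture weights:
  w_A·L_A = 0.86 × 0.0334546 = 0.028771
  w_B·L_B = 0.14 × 0.00186678 = 0.000261349
Sum: 0.028771 + 0.000261349 = 0.0290323
P(Segment B | the observation) = 0.000261349 / 0.0290323 ≈ 0.0090

0.0090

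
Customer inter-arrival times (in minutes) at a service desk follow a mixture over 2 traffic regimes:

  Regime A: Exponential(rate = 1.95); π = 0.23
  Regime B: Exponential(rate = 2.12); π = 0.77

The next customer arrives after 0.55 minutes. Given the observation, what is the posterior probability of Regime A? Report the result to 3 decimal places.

0.232

By Bayes' theorem, P(k | x) = π_k f_k(x) / Σ_j π_j f_j(x).
Component likelihoods at x = 0.55 minutes:
  L_A = 1.95·e^(−1.95·0.55) = 1.95·e^(−1.0725) = 0.667197
  L_B = 2.12·e^(−2.12·0.55) = 2.12·e^(−1.1660) = 0.660615
Multiply by the mixture weights:
  π_A·L_A = 0.23 × 0.667197 = 0.153455
  π_B·L_B = 0.77 × 0.660615 = 0.508674
Marginal: 0.153455 + 0.508674 = 0.662129
P(Regime A | 0.55 minutes) = 0.153455 / 0.662129 ≈ 0.232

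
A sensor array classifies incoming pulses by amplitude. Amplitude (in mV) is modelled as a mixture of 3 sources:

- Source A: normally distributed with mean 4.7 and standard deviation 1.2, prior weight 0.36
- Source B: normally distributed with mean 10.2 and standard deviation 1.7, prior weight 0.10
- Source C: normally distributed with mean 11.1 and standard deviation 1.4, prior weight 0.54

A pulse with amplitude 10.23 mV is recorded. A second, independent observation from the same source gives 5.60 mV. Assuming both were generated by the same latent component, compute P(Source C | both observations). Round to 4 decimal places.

0.1016

P(component k | x) = π_k·f_k(x) / marginal(x), where marginal(x) = Σ_j π_j·f_j(x).
Since both observations come from the same component, the likelihood for component k is f_k(x₁)·f_k(x₂).
  f_A = [8.13261e-06] × [0.250948] = 2.04086e-06
  f_B = [0.234635] × [0.00603327] = 0.00141562
  f_C = [0.234923] × [0.000126883] = 2.98077e-05
Unnormalised posteriors:
  π_A·f_A = 0.36 × 2.04086e-06 = 7.3471e-07
  π_B·f_B = 0.10 × 0.00141562 = 0.000141562
  π_C·f_C = 0.54 × 2.98077e-05 = 1.60961e-05
Evidence: 7.3471e-07 + 0.000141562 + 1.60961e-05 = 0.000158393
Responsibility of Source C: 1.60961e-05 / 0.000158393 ≈ 0.1016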